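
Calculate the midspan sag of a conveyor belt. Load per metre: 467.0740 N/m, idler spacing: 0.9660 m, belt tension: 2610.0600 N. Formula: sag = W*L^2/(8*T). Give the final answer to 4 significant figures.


sag = 467.0740 * 0.9660^2 / (8 * 2610.0600)
sag = 0.02087 m


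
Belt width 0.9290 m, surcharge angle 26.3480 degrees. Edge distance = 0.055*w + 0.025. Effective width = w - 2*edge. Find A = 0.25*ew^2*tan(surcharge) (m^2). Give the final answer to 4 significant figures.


edge = 0.055*0.9290 + 0.025 = 0.076095 m
ew = 0.9290 - 2*0.076095 = 0.77681 m
A = 0.25 * 0.77681^2 * tan(26.3480 deg)
A = 0.07472 m^2


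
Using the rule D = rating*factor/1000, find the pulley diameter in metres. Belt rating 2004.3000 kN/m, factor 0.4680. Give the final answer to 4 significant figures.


D = 2004.3000 * 0.4680 / 1000
D = 0.9380 m


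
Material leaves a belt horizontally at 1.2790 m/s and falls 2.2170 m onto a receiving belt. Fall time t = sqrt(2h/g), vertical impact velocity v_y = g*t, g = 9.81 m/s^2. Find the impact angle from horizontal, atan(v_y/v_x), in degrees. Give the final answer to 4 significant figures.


t = sqrt(2*2.2170/9.81) = 0.6723 s
v_y = 9.81 * 0.6723 = 6.59526 m/s
angle = atan(6.59526 / 1.2790) = 79.03 deg


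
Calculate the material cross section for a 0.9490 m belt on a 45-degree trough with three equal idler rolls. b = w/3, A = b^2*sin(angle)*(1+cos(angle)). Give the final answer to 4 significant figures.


b = 0.9490/3 = 0.316333 m
A = 0.316333^2 * sin(45 deg) * (1 + cos(45 deg))
A = 0.1208 m^2


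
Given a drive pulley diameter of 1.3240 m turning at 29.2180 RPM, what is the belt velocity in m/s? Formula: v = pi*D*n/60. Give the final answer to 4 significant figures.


v = pi * 1.3240 * 29.2180 / 60
v = 2.026 m/s


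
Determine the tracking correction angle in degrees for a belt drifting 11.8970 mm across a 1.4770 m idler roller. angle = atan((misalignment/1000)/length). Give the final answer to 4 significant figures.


misalign_m = 11.8970 / 1000 = 0.011897 m
angle = atan(0.011897 / 1.4770)
angle = 0.4615 deg


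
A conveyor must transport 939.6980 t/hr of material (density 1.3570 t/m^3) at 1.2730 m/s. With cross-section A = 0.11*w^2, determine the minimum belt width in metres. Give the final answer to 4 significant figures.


A_req = 939.6980 / (1.2730 * 1.3570 * 3600) = 0.151105 m^2
w = sqrt(0.151105 / 0.11)
w = 1.172 m


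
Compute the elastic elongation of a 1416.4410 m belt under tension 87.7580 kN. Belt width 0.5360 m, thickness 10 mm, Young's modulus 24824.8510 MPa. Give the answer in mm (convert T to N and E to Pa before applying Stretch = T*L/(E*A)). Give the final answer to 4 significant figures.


A = 0.5360 * 0.01 = 0.00536 m^2
Stretch = 87.7580*1000 * 1416.4410 / (24824.8510e6 * 0.00536) * 1000
Stretch = 934.2 mm


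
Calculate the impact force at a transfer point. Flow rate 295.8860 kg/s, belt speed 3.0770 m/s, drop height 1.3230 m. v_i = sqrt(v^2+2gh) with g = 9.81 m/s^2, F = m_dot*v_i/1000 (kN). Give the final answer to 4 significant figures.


v_i = sqrt(3.0770^2 + 2*9.81*1.3230) = 5.95191 m/s
F = 295.8860 * 5.95191 / 1000
F = 1.761 kN


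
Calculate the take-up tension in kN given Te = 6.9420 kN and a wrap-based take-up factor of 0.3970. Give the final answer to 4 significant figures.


T_tu = 6.9420 * 0.3970
T_tu = 2.756 kN


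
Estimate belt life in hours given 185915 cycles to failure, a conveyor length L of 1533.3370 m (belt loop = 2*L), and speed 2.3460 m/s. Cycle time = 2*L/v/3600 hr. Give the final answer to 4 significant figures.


cycle_time = 2 * 1533.3370 / 2.3460 / 3600 = 0.363109 hr
life = 185915 * 0.363109 = 67510 hours


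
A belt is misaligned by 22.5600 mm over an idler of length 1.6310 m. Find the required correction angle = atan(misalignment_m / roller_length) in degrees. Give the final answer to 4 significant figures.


misalign_m = 22.5600 / 1000 = 0.022560 m
angle = atan(0.022560 / 1.6310)
angle = 0.7925 deg


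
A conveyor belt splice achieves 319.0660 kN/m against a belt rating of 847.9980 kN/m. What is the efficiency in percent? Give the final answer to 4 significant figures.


Eff = 319.0660 / 847.9980 * 100
Eff = 37.63 %


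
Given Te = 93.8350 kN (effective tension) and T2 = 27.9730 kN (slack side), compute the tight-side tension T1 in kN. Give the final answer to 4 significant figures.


T1 = Te + T2 = 93.8350 + 27.9730
T1 = 121.8 kN


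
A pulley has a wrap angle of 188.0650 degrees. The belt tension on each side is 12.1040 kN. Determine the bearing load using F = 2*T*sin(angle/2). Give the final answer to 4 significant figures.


F = 2 * 12.1040 * sin(188.0650/2 deg)
F = 24.15 kN


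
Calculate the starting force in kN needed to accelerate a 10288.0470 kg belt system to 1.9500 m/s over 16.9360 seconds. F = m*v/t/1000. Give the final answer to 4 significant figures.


F = 10288.0470 * 1.9500 / 16.9360 / 1000
F = 1.185 kN


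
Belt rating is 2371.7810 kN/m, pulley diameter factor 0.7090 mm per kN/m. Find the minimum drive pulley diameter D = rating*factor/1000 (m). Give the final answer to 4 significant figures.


D = 2371.7810 * 0.7090 / 1000
D = 1.682 m


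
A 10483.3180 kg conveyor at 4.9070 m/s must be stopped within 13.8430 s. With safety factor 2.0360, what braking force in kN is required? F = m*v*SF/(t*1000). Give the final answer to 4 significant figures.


F = 10483.3180 * 4.9070 / 13.8430 * 2.0360 / 1000
F = 7.566 kN


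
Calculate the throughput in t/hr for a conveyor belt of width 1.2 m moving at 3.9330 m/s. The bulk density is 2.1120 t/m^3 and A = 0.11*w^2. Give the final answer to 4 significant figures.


A = 0.11 * 1.2^2 = 0.1584 m^2
C = 0.1584 * 3.9330 * 2.1120 * 3600
C = 4737 t/hr


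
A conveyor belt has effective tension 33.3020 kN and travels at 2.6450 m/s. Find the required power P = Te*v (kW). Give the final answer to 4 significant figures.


P = Te * v = 33.3020 * 2.6450
P = 88.08 kW


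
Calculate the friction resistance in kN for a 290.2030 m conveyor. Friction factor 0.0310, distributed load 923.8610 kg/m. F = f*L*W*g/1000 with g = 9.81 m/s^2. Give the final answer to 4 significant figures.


F = 0.0310 * 290.2030 * 923.8610 * 9.81 / 1000
F = 81.53 kN


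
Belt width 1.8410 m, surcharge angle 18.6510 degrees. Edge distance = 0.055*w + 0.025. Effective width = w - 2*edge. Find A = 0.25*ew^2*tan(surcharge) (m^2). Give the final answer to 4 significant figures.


edge = 0.055*1.8410 + 0.025 = 0.126255 m
ew = 1.8410 - 2*0.126255 = 1.58849 m
A = 0.25 * 1.58849^2 * tan(18.6510 deg)
A = 0.2129 m^2


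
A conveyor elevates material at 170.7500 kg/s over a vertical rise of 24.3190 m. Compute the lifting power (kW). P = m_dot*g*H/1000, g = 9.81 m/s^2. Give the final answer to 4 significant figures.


P = 170.7500 * 9.81 * 24.3190 / 1000
P = 40.74 kW


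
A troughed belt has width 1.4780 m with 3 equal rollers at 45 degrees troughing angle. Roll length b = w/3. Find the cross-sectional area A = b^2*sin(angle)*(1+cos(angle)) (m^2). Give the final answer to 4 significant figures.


b = 1.4780/3 = 0.492667 m
A = 0.492667^2 * sin(45 deg) * (1 + cos(45 deg))
A = 0.2930 m^2


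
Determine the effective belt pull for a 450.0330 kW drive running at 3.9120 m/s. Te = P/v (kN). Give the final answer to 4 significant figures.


Te = P / v = 450.0330 / 3.9120
Te = 115.0 kN


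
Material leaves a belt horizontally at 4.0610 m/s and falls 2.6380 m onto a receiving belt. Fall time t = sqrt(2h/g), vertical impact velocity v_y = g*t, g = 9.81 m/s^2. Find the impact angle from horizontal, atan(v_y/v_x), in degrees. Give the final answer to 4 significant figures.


t = sqrt(2*2.6380/9.81) = 0.733361 s
v_y = 9.81 * 0.733361 = 7.19427 m/s
angle = atan(7.19427 / 4.0610) = 60.56 deg


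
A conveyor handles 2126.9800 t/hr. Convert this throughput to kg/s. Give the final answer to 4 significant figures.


m_dot = 2126.9800 * 1000 / 3600
m_dot = 590.8 kg/s


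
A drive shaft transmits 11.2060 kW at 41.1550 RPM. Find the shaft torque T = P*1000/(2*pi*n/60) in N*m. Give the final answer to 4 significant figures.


omega = 2*pi*41.1550/60 = 4.30974 rad/s
T = 11.2060*1000 / 4.30974
T = 2600 N*m


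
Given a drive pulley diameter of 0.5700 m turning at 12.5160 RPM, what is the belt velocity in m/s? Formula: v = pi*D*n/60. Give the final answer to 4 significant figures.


v = pi * 0.5700 * 12.5160 / 60
v = 0.3735 m/s


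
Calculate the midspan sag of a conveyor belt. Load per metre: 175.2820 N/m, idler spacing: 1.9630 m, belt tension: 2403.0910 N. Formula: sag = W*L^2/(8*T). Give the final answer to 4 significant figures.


sag = 175.2820 * 1.9630^2 / (8 * 2403.0910)
sag = 0.03513 m


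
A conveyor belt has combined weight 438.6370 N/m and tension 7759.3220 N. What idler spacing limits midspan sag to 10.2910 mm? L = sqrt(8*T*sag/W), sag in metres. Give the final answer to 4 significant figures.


sag = 10.2910/1000 = 0.010291 m
L = sqrt(8 * 7759.3220 * 0.010291 / 438.6370)
L = 1.207 m


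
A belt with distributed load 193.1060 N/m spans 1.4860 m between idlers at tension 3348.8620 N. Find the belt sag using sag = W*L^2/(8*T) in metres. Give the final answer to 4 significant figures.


sag = 193.1060 * 1.4860^2 / (8 * 3348.8620)
sag = 0.01592 m


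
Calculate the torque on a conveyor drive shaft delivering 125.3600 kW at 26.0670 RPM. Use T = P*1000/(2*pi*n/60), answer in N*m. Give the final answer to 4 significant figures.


omega = 2*pi*26.0670/60 = 2.72973 rad/s
T = 125.3600*1000 / 2.72973
T = 45920 N*m


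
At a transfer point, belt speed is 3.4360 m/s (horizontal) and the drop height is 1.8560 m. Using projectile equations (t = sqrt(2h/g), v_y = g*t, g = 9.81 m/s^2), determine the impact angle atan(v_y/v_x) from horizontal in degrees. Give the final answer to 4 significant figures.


t = sqrt(2*1.8560/9.81) = 0.615134 s
v_y = 9.81 * 0.615134 = 6.03446 m/s
angle = atan(6.03446 / 3.4360) = 60.34 deg


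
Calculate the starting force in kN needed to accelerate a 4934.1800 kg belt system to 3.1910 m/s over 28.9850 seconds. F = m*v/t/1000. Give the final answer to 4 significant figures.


F = 4934.1800 * 3.1910 / 28.9850 / 1000
F = 0.5432 kN


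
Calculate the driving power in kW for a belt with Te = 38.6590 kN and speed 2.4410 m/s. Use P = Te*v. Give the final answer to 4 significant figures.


P = Te * v = 38.6590 * 2.4410
P = 94.37 kW


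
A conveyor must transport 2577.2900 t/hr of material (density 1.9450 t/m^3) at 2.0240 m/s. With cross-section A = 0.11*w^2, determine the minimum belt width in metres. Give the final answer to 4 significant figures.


A_req = 2577.2900 / (2.0240 * 1.9450 * 3600) = 0.181857 m^2
w = sqrt(0.181857 / 0.11)
w = 1.286 m


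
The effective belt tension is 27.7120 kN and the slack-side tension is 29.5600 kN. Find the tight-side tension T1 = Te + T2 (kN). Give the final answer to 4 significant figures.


T1 = Te + T2 = 27.7120 + 29.5600
T1 = 57.27 kN


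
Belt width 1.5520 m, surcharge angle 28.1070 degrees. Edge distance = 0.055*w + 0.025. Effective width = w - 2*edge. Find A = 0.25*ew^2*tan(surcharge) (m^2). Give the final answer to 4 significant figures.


edge = 0.055*1.5520 + 0.025 = 0.11036 m
ew = 1.5520 - 2*0.11036 = 1.33128 m
A = 0.25 * 1.33128^2 * tan(28.1070 deg)
A = 0.2367 m^2


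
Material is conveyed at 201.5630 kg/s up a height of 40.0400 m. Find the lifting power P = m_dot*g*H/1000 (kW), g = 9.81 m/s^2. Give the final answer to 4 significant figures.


P = 201.5630 * 9.81 * 40.0400 / 1000
P = 79.17 kW


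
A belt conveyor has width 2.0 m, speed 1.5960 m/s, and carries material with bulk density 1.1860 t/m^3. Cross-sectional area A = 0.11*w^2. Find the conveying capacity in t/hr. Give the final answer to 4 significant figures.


A = 0.11 * 2.0^2 = 0.44 m^2
C = 0.44 * 1.5960 * 1.1860 * 3600
C = 2998 t/hr


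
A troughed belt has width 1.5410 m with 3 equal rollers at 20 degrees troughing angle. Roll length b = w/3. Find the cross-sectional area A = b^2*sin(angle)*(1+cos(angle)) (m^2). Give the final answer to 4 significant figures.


b = 1.5410/3 = 0.513667 m
A = 0.513667^2 * sin(20 deg) * (1 + cos(20 deg))
A = 0.1750 m^2


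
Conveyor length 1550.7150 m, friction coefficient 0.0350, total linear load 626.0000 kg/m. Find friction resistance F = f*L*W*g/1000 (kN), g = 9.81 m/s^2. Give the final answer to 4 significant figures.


F = 0.0350 * 1550.7150 * 626.0000 * 9.81 / 1000
F = 333.3 kN


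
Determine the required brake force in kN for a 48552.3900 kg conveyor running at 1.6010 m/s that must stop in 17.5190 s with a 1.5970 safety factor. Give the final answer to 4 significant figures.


F = 48552.3900 * 1.6010 / 17.5190 * 1.5970 / 1000
F = 7.086 kN


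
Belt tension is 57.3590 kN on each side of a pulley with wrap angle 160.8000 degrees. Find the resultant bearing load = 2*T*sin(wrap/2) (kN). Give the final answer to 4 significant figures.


F = 2 * 57.3590 * sin(160.8000/2 deg)
F = 113.1 kN


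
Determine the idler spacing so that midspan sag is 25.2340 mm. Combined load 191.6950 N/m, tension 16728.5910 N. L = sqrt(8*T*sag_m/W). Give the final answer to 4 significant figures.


sag = 25.2340/1000 = 0.025234 m
L = sqrt(8 * 16728.5910 * 0.025234 / 191.6950)
L = 4.197 m


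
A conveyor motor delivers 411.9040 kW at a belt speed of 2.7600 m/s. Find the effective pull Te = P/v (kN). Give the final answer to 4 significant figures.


Te = P / v = 411.9040 / 2.7600
Te = 149.2 kN


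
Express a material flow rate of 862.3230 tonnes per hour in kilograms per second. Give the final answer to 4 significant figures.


m_dot = 862.3230 * 1000 / 3600
m_dot = 239.5 kg/s


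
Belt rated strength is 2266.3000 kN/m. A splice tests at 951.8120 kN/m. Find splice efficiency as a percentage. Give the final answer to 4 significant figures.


Eff = 951.8120 / 2266.3000 * 100
Eff = 42.00 %


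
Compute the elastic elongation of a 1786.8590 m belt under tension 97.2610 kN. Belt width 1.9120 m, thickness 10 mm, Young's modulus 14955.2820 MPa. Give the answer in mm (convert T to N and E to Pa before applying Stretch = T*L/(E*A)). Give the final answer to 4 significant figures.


A = 1.9120 * 0.01 = 0.01912 m^2
Stretch = 97.2610*1000 * 1786.8590 / (14955.2820e6 * 0.01912) * 1000
Stretch = 607.8 mm


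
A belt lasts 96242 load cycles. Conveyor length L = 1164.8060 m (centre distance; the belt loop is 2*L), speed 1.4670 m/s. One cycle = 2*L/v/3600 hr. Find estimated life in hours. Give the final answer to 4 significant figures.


cycle_time = 2 * 1164.8060 / 1.4670 / 3600 = 0.441114 hr
life = 96242 * 0.441114 = 42450 hours


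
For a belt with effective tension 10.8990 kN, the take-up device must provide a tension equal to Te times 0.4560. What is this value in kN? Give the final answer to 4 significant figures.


T_tu = 10.8990 * 0.4560
T_tu = 4.970 kN


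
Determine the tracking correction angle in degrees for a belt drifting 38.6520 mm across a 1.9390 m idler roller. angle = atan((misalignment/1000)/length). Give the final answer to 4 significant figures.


misalign_m = 38.6520 / 1000 = 0.038652 m
angle = atan(0.038652 / 1.9390)
angle = 1.142 deg


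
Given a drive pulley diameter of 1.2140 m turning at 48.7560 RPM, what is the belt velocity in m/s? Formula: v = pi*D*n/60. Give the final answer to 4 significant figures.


v = pi * 1.2140 * 48.7560 / 60
v = 3.099 m/s


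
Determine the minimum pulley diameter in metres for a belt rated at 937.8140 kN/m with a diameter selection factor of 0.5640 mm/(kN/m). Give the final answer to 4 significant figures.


D = 937.8140 * 0.5640 / 1000
D = 0.5289 m


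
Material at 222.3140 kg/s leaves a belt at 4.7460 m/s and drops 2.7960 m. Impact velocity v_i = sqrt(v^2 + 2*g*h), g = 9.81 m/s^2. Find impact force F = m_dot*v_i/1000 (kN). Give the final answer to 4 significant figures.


v_i = sqrt(4.7460^2 + 2*9.81*2.7960) = 8.79671 m/s
F = 222.3140 * 8.79671 / 1000
F = 1.956 kN


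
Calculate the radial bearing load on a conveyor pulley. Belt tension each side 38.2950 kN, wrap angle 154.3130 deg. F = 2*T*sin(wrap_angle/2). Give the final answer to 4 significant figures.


F = 2 * 38.2950 * sin(154.3130/2 deg)
F = 74.67 kN


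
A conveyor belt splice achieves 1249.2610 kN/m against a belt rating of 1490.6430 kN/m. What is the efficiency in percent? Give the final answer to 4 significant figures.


Eff = 1249.2610 / 1490.6430 * 100
Eff = 83.81 %


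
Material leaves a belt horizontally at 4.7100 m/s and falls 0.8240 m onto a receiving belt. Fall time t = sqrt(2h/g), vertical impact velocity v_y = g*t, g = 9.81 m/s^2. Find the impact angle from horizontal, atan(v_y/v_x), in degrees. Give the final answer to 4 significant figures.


t = sqrt(2*0.8240/9.81) = 0.409868 s
v_y = 9.81 * 0.409868 = 4.02081 m/s
angle = atan(4.02081 / 4.7100) = 40.49 deg


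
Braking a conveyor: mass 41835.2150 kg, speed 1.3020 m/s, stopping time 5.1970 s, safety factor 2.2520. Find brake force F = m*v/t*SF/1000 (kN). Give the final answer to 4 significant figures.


F = 41835.2150 * 1.3020 / 5.1970 * 2.2520 / 1000
F = 23.60 kN


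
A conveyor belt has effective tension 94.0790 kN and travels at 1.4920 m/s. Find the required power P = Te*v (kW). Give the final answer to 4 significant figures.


P = Te * v = 94.0790 * 1.4920
P = 140.4 kW


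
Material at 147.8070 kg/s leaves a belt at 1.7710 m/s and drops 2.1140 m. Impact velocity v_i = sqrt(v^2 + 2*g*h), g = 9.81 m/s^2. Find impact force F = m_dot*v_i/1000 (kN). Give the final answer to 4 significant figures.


v_i = sqrt(1.7710^2 + 2*9.81*2.1140) = 6.67931 m/s
F = 147.8070 * 6.67931 / 1000
F = 0.9872 kN


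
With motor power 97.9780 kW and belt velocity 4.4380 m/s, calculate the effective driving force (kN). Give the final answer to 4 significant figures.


Te = P / v = 97.9780 / 4.4380
Te = 22.08 kN


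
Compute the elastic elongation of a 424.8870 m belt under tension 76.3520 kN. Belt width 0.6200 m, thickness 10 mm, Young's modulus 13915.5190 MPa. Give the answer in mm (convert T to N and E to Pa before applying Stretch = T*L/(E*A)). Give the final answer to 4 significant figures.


A = 0.6200 * 0.01 = 0.00620 m^2
Stretch = 76.3520*1000 * 424.8870 / (13915.5190e6 * 0.00620) * 1000
Stretch = 376.0 mm


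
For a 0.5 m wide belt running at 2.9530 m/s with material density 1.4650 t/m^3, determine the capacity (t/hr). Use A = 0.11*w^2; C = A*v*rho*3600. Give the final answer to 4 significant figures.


A = 0.11 * 0.5^2 = 0.0275 m^2
C = 0.0275 * 2.9530 * 1.4650 * 3600
C = 428.3 t/hr


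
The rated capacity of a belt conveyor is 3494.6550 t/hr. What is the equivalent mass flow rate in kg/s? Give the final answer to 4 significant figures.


m_dot = 3494.6550 * 1000 / 3600
m_dot = 970.7 kg/s


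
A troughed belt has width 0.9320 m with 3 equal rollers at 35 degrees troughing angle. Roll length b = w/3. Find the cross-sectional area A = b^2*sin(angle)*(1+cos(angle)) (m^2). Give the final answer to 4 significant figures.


b = 0.9320/3 = 0.310667 m
A = 0.310667^2 * sin(35 deg) * (1 + cos(35 deg))
A = 0.1007 m^2


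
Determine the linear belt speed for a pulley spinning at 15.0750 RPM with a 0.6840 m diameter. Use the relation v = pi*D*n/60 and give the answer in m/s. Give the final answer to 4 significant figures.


v = pi * 0.6840 * 15.0750 / 60
v = 0.5399 m/s


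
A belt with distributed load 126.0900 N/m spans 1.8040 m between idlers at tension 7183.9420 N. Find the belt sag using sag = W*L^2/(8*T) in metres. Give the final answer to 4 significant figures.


sag = 126.0900 * 1.8040^2 / (8 * 7183.9420)
sag = 0.007140 m


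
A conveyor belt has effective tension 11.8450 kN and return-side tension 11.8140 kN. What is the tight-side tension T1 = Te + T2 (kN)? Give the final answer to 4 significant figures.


T1 = Te + T2 = 11.8450 + 11.8140
T1 = 23.66 kN


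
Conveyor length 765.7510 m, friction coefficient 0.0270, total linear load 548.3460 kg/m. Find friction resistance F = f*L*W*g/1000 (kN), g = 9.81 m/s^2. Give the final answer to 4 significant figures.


F = 0.0270 * 765.7510 * 548.3460 * 9.81 / 1000
F = 111.2 kN


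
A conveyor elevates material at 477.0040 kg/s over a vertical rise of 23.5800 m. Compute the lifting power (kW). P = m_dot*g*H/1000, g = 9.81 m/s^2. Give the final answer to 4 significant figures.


P = 477.0040 * 9.81 * 23.5800 / 1000
P = 110.3 kW


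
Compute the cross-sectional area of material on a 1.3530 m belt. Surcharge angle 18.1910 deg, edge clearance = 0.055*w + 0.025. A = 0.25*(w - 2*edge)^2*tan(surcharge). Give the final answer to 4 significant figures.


edge = 0.055*1.3530 + 0.025 = 0.099415 m
ew = 1.3530 - 2*0.099415 = 1.15417 m
A = 0.25 * 1.15417^2 * tan(18.1910 deg)
A = 0.1094 m^2


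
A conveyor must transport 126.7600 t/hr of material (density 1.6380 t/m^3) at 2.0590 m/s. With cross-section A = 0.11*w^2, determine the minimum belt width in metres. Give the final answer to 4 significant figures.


A_req = 126.7600 / (2.0590 * 1.6380 * 3600) = 0.0104402 m^2
w = sqrt(0.0104402 / 0.11)
w = 0.3081 m


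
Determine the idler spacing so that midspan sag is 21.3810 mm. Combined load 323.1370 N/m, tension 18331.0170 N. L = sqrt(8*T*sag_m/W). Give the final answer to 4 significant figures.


sag = 21.3810/1000 = 0.021381 m
L = sqrt(8 * 18331.0170 * 0.021381 / 323.1370)
L = 3.115 m


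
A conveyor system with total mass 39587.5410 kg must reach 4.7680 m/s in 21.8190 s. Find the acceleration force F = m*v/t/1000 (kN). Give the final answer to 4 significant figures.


F = 39587.5410 * 4.7680 / 21.8190 / 1000
F = 8.651 kN


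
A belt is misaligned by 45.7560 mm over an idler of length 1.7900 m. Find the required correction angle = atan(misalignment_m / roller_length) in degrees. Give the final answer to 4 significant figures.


misalign_m = 45.7560 / 1000 = 0.045756 m
angle = atan(0.045756 / 1.7900)
angle = 1.464 deg


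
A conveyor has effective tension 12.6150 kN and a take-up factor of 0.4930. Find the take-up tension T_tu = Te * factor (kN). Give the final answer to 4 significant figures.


T_tu = 12.6150 * 0.4930
T_tu = 6.219 kN


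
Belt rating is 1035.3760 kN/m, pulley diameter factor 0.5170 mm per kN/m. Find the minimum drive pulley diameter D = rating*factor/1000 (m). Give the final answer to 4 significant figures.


D = 1035.3760 * 0.5170 / 1000
D = 0.5353 m


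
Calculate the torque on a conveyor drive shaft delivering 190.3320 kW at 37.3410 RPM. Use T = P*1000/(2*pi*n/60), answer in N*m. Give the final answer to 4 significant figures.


omega = 2*pi*37.3410/60 = 3.91034 rad/s
T = 190.3320*1000 / 3.91034
T = 48670 N*m


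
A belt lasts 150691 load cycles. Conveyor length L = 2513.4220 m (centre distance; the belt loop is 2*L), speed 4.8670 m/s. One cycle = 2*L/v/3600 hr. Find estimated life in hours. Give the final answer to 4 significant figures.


cycle_time = 2 * 2513.4220 / 4.8670 / 3600 = 0.286901 hr
life = 150691 * 0.286901 = 43230 hours


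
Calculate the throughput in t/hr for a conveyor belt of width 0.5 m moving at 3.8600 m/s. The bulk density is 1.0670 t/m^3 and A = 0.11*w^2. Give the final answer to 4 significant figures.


A = 0.11 * 0.5^2 = 0.0275 m^2
C = 0.0275 * 3.8600 * 1.0670 * 3600
C = 407.7 t/hr


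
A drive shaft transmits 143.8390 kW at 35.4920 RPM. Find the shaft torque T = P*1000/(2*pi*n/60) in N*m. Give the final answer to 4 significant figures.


omega = 2*pi*35.4920/60 = 3.71671 rad/s
T = 143.8390*1000 / 3.71671
T = 38700 N*m


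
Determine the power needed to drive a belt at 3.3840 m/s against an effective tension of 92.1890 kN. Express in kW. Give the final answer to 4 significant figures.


P = Te * v = 92.1890 * 3.3840
P = 312.0 kW


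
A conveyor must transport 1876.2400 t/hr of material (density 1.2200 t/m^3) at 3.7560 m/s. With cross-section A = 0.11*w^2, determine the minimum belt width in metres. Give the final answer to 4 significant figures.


A_req = 1876.2400 / (3.7560 * 1.2200 * 3600) = 0.113737 m^2
w = sqrt(0.113737 / 0.11)
w = 1.017 m


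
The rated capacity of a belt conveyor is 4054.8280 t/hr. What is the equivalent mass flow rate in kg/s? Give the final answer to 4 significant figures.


m_dot = 4054.8280 * 1000 / 3600
m_dot = 1126 kg/s


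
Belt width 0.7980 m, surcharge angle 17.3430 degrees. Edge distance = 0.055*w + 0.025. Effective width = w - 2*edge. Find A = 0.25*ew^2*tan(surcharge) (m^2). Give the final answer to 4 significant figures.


edge = 0.055*0.7980 + 0.025 = 0.06889 m
ew = 0.7980 - 2*0.06889 = 0.66022 m
A = 0.25 * 0.66022^2 * tan(17.3430 deg)
A = 0.03403 m^2


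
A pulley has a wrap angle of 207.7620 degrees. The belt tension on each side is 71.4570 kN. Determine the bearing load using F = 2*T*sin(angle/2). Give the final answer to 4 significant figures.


F = 2 * 71.4570 * sin(207.7620/2 deg)
F = 138.7 kN


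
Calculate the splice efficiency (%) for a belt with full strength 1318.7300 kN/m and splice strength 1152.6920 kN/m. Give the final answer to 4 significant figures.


Eff = 1152.6920 / 1318.7300 * 100
Eff = 87.41 %


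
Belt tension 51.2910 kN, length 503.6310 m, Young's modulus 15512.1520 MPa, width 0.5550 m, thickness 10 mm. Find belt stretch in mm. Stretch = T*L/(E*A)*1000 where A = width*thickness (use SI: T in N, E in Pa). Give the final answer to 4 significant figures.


A = 0.5550 * 0.01 = 0.00555 m^2
Stretch = 51.2910*1000 * 503.6310 / (15512.1520e6 * 0.00555) * 1000
Stretch = 300.0 mm


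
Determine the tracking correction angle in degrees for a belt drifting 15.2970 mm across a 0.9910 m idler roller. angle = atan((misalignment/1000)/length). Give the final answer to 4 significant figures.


misalign_m = 15.2970 / 1000 = 0.015297 m
angle = atan(0.015297 / 0.9910)
angle = 0.8843 deg


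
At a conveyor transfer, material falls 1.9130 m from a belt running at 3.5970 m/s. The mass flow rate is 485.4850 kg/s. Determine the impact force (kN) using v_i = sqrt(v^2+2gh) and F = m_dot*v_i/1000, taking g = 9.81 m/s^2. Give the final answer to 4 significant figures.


v_i = sqrt(3.5970^2 + 2*9.81*1.9130) = 7.10433 m/s
F = 485.4850 * 7.10433 / 1000
F = 3.449 kN


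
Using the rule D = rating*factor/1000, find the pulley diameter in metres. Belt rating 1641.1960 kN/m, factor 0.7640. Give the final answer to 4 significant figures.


D = 1641.1960 * 0.7640 / 1000
D = 1.254 m


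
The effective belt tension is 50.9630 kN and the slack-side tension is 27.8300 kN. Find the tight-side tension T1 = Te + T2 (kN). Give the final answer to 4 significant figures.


T1 = Te + T2 = 50.9630 + 27.8300
T1 = 78.79 kN


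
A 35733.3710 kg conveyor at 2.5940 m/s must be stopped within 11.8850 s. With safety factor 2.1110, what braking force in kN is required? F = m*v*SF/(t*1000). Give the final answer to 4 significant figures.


F = 35733.3710 * 2.5940 / 11.8850 * 2.1110 / 1000
F = 16.46 kN


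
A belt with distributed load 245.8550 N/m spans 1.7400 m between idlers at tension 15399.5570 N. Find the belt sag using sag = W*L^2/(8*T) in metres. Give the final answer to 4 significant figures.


sag = 245.8550 * 1.7400^2 / (8 * 15399.5570)
sag = 0.006042 m


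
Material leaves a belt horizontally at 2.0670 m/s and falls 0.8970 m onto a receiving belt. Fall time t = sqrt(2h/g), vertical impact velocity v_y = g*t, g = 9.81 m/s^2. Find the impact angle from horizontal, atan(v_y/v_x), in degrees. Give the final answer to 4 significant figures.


t = sqrt(2*0.8970/9.81) = 0.427638 s
v_y = 9.81 * 0.427638 = 4.19513 m/s
angle = atan(4.19513 / 2.0670) = 63.77 deg


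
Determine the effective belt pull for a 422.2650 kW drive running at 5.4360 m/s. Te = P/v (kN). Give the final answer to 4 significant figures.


Te = P / v = 422.2650 / 5.4360
Te = 77.68 kN


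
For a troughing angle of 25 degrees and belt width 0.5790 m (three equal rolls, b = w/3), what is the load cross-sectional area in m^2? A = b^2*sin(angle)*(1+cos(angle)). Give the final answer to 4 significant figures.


b = 0.5790/3 = 0.193 m
A = 0.193^2 * sin(25 deg) * (1 + cos(25 deg))
A = 0.03001 m^2


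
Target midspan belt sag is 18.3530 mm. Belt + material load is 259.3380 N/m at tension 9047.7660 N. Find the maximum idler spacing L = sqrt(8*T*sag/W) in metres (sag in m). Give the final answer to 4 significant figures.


sag = 18.3530/1000 = 0.018353 m
L = sqrt(8 * 9047.7660 * 0.018353 / 259.3380)
L = 2.263 m


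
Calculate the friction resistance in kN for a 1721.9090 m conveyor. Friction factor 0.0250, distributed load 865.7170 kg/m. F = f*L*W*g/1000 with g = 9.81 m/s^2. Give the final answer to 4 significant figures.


F = 0.0250 * 1721.9090 * 865.7170 * 9.81 / 1000
F = 365.6 kN


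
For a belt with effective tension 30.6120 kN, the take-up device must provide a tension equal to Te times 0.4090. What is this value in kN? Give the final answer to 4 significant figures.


T_tu = 30.6120 * 0.4090
T_tu = 12.52 kN


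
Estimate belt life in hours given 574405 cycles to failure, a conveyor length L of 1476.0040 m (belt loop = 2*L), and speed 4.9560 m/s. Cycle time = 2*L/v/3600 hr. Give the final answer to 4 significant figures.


cycle_time = 2 * 1476.0040 / 4.9560 / 3600 = 0.165456 hr
life = 574405 * 0.165456 = 95040 hours


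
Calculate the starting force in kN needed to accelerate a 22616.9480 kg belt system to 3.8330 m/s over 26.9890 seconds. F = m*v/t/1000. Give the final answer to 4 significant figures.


F = 22616.9480 * 3.8330 / 26.9890 / 1000
F = 3.212 kN


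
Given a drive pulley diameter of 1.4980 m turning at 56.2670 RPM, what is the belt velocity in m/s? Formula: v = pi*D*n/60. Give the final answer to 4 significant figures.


v = pi * 1.4980 * 56.2670 / 60
v = 4.413 m/s


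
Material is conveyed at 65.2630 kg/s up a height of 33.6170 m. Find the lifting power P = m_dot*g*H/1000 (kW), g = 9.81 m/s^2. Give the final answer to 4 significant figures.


P = 65.2630 * 9.81 * 33.6170 / 1000
P = 21.52 kW


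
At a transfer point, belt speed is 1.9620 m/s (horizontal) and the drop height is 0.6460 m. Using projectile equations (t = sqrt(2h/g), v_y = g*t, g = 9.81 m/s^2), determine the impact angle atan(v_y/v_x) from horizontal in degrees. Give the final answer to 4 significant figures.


t = sqrt(2*0.6460/9.81) = 0.362908 s
v_y = 9.81 * 0.362908 = 3.56013 m/s
angle = atan(3.56013 / 1.9620) = 61.14 deg


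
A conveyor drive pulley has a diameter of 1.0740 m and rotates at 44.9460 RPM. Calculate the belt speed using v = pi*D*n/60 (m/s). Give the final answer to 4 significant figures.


v = pi * 1.0740 * 44.9460 / 60
v = 2.528 m/s


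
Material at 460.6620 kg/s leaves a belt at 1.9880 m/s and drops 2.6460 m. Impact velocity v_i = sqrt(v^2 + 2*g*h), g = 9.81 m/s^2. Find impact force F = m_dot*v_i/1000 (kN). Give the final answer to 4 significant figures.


v_i = sqrt(1.9880^2 + 2*9.81*2.6460) = 7.4744 m/s
F = 460.6620 * 7.4744 / 1000
F = 3.443 kN


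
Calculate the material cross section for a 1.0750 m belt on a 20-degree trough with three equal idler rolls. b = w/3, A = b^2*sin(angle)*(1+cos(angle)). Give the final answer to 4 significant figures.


b = 1.0750/3 = 0.358333 m
A = 0.358333^2 * sin(20 deg) * (1 + cos(20 deg))
A = 0.08518 m^2


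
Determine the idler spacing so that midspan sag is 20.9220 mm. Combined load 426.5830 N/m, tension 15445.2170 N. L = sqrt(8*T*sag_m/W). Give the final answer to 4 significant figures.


sag = 20.9220/1000 = 0.020922 m
L = sqrt(8 * 15445.2170 * 0.020922 / 426.5830)
L = 2.462 m


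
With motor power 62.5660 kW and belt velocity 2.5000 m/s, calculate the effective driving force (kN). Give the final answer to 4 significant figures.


Te = P / v = 62.5660 / 2.5000
Te = 25.03 kN


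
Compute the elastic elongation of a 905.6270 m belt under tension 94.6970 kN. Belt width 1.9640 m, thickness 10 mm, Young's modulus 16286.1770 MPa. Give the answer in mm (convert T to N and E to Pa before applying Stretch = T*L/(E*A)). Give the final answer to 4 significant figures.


A = 1.9640 * 0.01 = 0.01964 m^2
Stretch = 94.6970*1000 * 905.6270 / (16286.1770e6 * 0.01964) * 1000
Stretch = 268.1 mm


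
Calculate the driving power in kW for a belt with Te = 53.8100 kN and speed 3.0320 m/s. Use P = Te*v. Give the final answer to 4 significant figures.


P = Te * v = 53.8100 * 3.0320
P = 163.2 kW


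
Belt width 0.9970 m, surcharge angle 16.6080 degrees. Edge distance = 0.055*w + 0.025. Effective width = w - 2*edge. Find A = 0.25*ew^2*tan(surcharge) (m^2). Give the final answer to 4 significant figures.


edge = 0.055*0.9970 + 0.025 = 0.079835 m
ew = 0.9970 - 2*0.079835 = 0.83733 m
A = 0.25 * 0.83733^2 * tan(16.6080 deg)
A = 0.05228 m^2


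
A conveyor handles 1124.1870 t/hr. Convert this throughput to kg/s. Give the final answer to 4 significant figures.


m_dot = 1124.1870 * 1000 / 3600
m_dot = 312.3 kg/s


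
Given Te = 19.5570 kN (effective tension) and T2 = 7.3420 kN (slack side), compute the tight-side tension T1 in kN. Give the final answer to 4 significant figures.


T1 = Te + T2 = 19.5570 + 7.3420
T1 = 26.90 kN


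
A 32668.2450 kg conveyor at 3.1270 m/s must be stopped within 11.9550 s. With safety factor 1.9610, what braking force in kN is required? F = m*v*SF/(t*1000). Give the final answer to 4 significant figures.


F = 32668.2450 * 3.1270 / 11.9550 * 1.9610 / 1000
F = 16.76 kN


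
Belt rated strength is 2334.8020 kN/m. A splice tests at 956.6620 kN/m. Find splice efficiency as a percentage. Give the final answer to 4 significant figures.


Eff = 956.6620 / 2334.8020 * 100
Eff = 40.97 %


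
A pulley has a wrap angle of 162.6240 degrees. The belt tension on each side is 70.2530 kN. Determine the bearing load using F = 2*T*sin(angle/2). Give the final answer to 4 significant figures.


F = 2 * 70.2530 * sin(162.6240/2 deg)
F = 138.9 kN


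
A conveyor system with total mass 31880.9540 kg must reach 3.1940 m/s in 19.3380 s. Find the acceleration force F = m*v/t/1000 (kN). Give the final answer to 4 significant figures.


F = 31880.9540 * 3.1940 / 19.3380 / 1000
F = 5.266 kN


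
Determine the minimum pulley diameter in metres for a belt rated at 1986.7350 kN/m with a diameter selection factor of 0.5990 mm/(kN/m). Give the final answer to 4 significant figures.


D = 1986.7350 * 0.5990 / 1000
D = 1.190 m


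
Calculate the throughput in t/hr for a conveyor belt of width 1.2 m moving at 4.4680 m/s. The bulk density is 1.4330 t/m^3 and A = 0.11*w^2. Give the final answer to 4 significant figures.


A = 0.11 * 1.2^2 = 0.1584 m^2
C = 0.1584 * 4.4680 * 1.4330 * 3600
C = 3651 t/hr


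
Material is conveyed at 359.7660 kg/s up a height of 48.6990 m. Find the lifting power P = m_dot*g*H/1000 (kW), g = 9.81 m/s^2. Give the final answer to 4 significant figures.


P = 359.7660 * 9.81 * 48.6990 / 1000
P = 171.9 kW


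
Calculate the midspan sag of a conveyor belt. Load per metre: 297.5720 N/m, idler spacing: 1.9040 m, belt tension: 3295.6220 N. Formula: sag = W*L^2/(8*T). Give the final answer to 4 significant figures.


sag = 297.5720 * 1.9040^2 / (8 * 3295.6220)
sag = 0.04092 m


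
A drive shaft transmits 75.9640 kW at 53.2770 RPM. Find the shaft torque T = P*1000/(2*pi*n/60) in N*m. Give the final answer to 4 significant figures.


omega = 2*pi*53.2770/60 = 5.57915 rad/s
T = 75.9640*1000 / 5.57915
T = 13620 N*m


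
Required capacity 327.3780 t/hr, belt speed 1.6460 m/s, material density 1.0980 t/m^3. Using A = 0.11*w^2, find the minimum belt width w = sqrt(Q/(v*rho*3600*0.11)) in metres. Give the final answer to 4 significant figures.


A_req = 327.3780 / (1.6460 * 1.0980 * 3600) = 0.050317 m^2
w = sqrt(0.050317 / 0.11)
w = 0.6763 m


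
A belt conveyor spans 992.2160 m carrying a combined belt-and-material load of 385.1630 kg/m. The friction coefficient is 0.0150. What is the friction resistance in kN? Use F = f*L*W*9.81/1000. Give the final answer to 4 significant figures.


F = 0.0150 * 992.2160 * 385.1630 * 9.81 / 1000
F = 56.24 kN


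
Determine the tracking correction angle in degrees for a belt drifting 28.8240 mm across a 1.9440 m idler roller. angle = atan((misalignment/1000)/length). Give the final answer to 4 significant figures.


misalign_m = 28.8240 / 1000 = 0.028824 m
angle = atan(0.028824 / 1.9440)
angle = 0.8495 deg


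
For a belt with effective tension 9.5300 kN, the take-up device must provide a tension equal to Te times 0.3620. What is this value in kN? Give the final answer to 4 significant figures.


T_tu = 9.5300 * 0.3620
T_tu = 3.450 kN


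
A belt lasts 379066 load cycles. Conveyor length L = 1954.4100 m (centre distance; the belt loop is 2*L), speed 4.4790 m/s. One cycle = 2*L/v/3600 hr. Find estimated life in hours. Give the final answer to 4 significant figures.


cycle_time = 2 * 1954.4100 / 4.4790 / 3600 = 0.242416 hr
life = 379066 * 0.242416 = 91890 hours


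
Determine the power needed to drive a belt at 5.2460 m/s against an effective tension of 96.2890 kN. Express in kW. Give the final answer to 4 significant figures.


P = Te * v = 96.2890 * 5.2460
P = 505.1 kW


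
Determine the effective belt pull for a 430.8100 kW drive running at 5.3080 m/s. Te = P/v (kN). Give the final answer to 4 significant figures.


Te = P / v = 430.8100 / 5.3080
Te = 81.16 kN


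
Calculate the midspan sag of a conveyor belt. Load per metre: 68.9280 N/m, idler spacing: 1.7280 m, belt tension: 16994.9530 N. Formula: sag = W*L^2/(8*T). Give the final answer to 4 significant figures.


sag = 68.9280 * 1.7280^2 / (8 * 16994.9530)
sag = 0.001514 m


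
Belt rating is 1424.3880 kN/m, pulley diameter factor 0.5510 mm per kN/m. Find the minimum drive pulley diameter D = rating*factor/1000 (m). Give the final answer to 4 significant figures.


D = 1424.3880 * 0.5510 / 1000
D = 0.7848 m


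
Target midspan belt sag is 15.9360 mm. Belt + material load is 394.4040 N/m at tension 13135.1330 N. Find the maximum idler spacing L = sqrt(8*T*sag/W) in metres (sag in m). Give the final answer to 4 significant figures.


sag = 15.9360/1000 = 0.015936 m
L = sqrt(8 * 13135.1330 * 0.015936 / 394.4040)
L = 2.061 m


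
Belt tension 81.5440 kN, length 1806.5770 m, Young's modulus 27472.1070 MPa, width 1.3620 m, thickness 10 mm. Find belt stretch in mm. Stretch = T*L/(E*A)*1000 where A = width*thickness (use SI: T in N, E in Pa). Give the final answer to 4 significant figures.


A = 1.3620 * 0.01 = 0.01362 m^2
Stretch = 81.5440*1000 * 1806.5770 / (27472.1070e6 * 0.01362) * 1000
Stretch = 393.7 mm


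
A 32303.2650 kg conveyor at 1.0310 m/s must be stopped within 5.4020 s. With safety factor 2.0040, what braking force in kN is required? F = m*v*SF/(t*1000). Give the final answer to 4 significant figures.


F = 32303.2650 * 1.0310 / 5.4020 * 2.0040 / 1000
F = 12.36 kN


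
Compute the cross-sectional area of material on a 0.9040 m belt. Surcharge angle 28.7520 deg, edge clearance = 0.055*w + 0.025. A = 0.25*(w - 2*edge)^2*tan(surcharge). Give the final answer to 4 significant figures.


edge = 0.055*0.9040 + 0.025 = 0.07472 m
ew = 0.9040 - 2*0.07472 = 0.75456 m
A = 0.25 * 0.75456^2 * tan(28.7520 deg)
A = 0.07810 m^2


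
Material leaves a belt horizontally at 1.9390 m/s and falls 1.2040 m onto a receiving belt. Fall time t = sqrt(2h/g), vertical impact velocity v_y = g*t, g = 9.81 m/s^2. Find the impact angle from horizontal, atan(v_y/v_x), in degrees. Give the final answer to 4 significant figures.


t = sqrt(2*1.2040/9.81) = 0.495443 s
v_y = 9.81 * 0.495443 = 4.8603 m/s
angle = atan(4.8603 / 1.9390) = 68.25 deg


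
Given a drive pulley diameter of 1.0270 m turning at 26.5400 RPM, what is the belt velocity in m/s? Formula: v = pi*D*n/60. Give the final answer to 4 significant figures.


v = pi * 1.0270 * 26.5400 / 60
v = 1.427 m/s
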